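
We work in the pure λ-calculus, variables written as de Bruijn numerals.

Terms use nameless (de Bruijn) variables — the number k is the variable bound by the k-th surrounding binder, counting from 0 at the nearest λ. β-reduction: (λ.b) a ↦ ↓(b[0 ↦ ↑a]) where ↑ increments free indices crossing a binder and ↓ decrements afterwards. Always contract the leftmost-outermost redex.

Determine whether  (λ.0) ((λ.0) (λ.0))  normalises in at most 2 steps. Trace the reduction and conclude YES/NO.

  start: (λ.0) ((λ.0) (λ.0))
  step 1: (λ.0) (λ.0)
  step 2: λ.0

Answer: YES — reaches normal form λ.0 in 2 ≤ 2 steps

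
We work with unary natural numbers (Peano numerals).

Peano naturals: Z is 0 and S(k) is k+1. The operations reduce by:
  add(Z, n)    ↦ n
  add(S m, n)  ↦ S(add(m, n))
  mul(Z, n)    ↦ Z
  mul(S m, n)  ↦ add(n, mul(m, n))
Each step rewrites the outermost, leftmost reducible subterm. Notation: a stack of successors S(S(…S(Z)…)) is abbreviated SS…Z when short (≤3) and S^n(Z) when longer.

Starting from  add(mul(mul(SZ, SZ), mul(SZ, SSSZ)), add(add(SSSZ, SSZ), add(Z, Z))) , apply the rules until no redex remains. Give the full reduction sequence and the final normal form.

Answer: normal form = S^8(Z)  (in 31 steps)

Working:
  start: add(mul(mul(SZ, SZ), mul(SZ, SSSZ)), add(add(SSSZ, SSZ), add(Z, Z)))
  [1] add(mul(add(SZ, mul(Z, SZ)), mul(SZ, SSSZ)), add(add(SSSZ, SSZ), add(Z, Z)))
  [2] add(mul(S(add(Z, mul(Z, SZ))), mul(SZ, SSSZ)), add(add(SSSZ, SSZ), add(Z, Z)))
  [3] add(add(mul(SZ, SSSZ), mul(add(Z, mul(Z, SZ)), mul(SZ, SSSZ))), add(add(SSSZ, SSZ), add(Z, Z)))
  [4] add(add(add(SSSZ, mul(Z, SSSZ)), mul(add(Z, mul(Z, SZ)), mul(SZ, SSSZ))), add(add(SSSZ, SSZ), add(Z, Z)))
  [5] add(add(S(add(SSZ, mul(Z, SSSZ))), mul(add(Z, mul(Z, SZ)), mul(SZ, SSSZ))), add(add(SSSZ, SSZ), add(Z, Z)))
  [6] add(S(add(add(SSZ, mul(Z, SSSZ)), mul(add(Z, mul(Z, SZ)), mul(SZ, SSSZ)))), add(add(SSSZ, SSZ), add(Z, Z)))
  [7] S(add(add(add(SSZ, mul(Z, SSSZ)), mul(add(Z, mul(Z, SZ)), mul(SZ, SSSZ))), add(add(SSSZ, SSZ), add(Z, Z))))
  [8] S(add(add(S(add(SZ, mul(Z, SSSZ))), mul(add(Z, mul(Z, SZ)), mul(SZ, SSSZ))), add(add(SSSZ, SSZ), add(Z, Z))))
  [9] S(add(S(add(add(SZ, mul(Z, SSSZ)), mul(add(Z, mul(Z, SZ)), mul(SZ, SSSZ)))), add(add(SSSZ, SSZ), add(Z, Z))))
  [10] S(S(add(add(add(SZ, mul(Z, SSSZ)), mul(add(Z, mul(Z, SZ)), mul(SZ, SSSZ))), add(add(SSSZ, SSZ), add(Z, Z)))))
  [11] S(S(add(add(S(add(Z, mul(Z, SSSZ))), mul(add(Z, mul(Z, SZ)), mul(SZ, SSSZ))), add(add(SSSZ, SSZ), add(Z, Z)))))
  [12] S(S(add(S(add(add(Z, mul(Z, SSSZ)), mul(add(Z, mul(Z, SZ)), mul(SZ, SSSZ)))), add(add(SSSZ, SSZ), add(Z, Z)))))
  [13] S(S(S(add(add(add(Z, mul(Z, SSSZ)), mul(add(Z, mul(Z, SZ)), mul(SZ, SSSZ))), add(add(SSSZ, SSZ), add(Z, Z))))))
  [14] S(S(S(add(add(mul(Z, SSSZ), mul(add(Z, mul(Z, SZ)), mul(SZ, SSSZ))), add(add(SSSZ, SSZ), add(Z, Z))))))
  [15] S(S(S(add(add(Z, mul(add(Z, mul(Z, SZ)), mul(SZ, SSSZ))), add(add(SSSZ, SSZ), add(Z, Z))))))
  [16] S(S(S(add(mul(add(Z, mul(Z, SZ)), mul(SZ, SSSZ)), add(add(SSSZ, SSZ), add(Z, Z))))))
  [17] S(S(S(add(mul(mul(Z, SZ), mul(SZ, SSSZ)), add(add(SSSZ, SSZ), add(Z, Z))))))
  [18] S(S(S(add(mul(Z, mul(SZ, SSSZ)), add(add(SSSZ, SSZ), add(Z, Z))))))
  [19] S(S(S(add(Z, add(add(SSSZ, SSZ), add(Z, Z))))))
  [20] S(S(S(add(add(SSSZ, SSZ), add(Z, Z)))))
  [21] S(S(S(add(S(add(SSZ, SSZ)), add(Z, Z)))))
  [22] S(S(S(S(add(add(SSZ, SSZ), add(Z, Z))))))
  [23] S(S(S(S(add(S(add(SZ, SSZ)), add(Z, Z))))))
  [24] S(S(S(S(S(add(add(SZ, SSZ), add(Z, Z)))))))
  [25] S(S(S(S(S(add(S(add(Z, SSZ)), add(Z, Z)))))))
  [26] S(S(S(S(S(S(add(add(Z, SSZ), add(Z, Z))))))))
  [27] S(S(S(S(S(S(add(SSZ, add(Z, Z))))))))
  [28] S(S(S(S(S(S(S(add(SZ, add(Z, Z)))))))))
  [29] S(S(S(S(S(S(S(S(add(Z, add(Z, Z))))))))))
  [30] S(S(S(S(S(S(S(S(add(Z, Z)))))))))
  [31] S^8(Z)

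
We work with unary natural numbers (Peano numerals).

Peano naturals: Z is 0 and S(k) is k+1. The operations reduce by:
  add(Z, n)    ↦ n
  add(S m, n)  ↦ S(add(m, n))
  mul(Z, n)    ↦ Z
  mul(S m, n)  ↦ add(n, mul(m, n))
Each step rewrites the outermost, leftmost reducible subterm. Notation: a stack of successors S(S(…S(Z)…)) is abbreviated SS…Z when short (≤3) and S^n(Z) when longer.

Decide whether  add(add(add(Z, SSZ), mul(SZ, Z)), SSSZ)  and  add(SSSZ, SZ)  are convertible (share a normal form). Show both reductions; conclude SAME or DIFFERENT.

Answer: DIFFERENT — A ⇓ S^5(Z), B ⇓ S^4(Z)

Working:
Term A:
  start: add(add(add(Z, SSZ), mul(SZ, Z)), SSSZ)
  step 1: add(add(SSZ, mul(SZ, Z)), SSSZ)
  step 2: add(S(add(SZ, mul(SZ, Z))), SSSZ)
  step 3: S(add(add(SZ, mul(SZ, Z)), SSSZ))
  step 4: S(add(S(add(Z, mul(SZ, Z))), SSSZ))
  step 5: S(S(add(add(Z, mul(SZ, Z)), SSSZ)))
  step 6: S(S(add(mul(SZ, Z), SSSZ)))
  step 7: S(S(add(add(Z, mul(Z, Z)), SSSZ)))
  step 8: S(S(add(mul(Z, Z), SSSZ)))
  step 9: S(S(add(Z, SSSZ)))
  step 10: S^5(Z)

Term B:
  start: add(SSSZ, SZ)
  step 1: S(add(SSZ, SZ))
  step 2: S(S(add(SZ, SZ)))
  step 3: S(S(S(add(Z, SZ))))
  step 4: S^4(Z)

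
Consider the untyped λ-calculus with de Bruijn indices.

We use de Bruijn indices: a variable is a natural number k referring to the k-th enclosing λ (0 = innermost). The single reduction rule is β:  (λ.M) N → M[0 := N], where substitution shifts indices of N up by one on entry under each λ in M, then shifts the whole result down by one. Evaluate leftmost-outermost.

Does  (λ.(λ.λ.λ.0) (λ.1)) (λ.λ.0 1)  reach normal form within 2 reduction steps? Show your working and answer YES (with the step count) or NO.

  start: (λ.(λ.λ.λ.0) (λ.1)) (λ.λ.0 1)
  [1] (λ.λ.λ.0) (λ.λ.λ.0 1)
  [2] λ.λ.0

Answer: YES — reaches normal form λ.λ.0 in 2 ≤ 2 steps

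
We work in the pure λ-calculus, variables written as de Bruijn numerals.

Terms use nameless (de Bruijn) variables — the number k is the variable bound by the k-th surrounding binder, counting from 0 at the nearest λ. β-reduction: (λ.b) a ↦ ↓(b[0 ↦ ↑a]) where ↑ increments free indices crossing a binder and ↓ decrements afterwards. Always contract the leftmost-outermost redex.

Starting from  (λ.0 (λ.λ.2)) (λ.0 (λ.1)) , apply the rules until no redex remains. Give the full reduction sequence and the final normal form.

Answer: normal form = λ.λ.0 (λ.1)  (in 3 steps)

Reduction:
  start: (λ.0 (λ.λ.2)) (λ.0 (λ.1))
  →1  (λ.0 (λ.1)) (λ.λ.λ.0 (λ.1))
  →2  (λ.λ.λ.0 (λ.1)) (λ.λ.λ.λ.0 (λ.1))
  →3  λ.λ.0 (λ.1)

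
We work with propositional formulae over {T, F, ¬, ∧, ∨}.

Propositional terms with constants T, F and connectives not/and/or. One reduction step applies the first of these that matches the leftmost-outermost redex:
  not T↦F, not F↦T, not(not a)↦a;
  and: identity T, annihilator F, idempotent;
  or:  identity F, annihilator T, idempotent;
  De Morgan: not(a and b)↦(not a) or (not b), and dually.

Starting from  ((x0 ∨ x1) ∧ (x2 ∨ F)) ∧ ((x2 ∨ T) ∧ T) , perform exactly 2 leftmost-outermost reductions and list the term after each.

  start: ((x0 ∨ x1) ∧ (x2 ∨ F)) ∧ ((x2 ∨ T) ∧ T)
  →1  ((x0 ∨ x1) ∧ x2) ∧ ((x2 ∨ T) ∧ T)
  →2  ((x0 ∨ x1) ∧ x2) ∧ (x2 ∨ T)

Answer: after 2 steps: ((x0 ∨ x1) ∧ x2) ∧ (x2 ∨ T)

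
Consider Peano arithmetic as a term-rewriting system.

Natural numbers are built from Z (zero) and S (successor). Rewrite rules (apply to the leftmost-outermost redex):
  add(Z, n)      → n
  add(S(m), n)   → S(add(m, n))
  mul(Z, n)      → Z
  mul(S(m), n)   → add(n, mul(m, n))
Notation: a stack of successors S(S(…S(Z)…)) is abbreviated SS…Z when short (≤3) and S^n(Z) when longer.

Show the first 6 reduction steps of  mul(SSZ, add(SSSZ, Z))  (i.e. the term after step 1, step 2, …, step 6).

Answer: after 6 steps: S(S(add(S(add(Z, Z)), mul(SZ, add(SSSZ, Z)))))

Working:
  start: mul(SSZ, add(SSSZ, Z))
  →1  add(add(SSSZ, Z), mul(SZ, add(SSSZ, Z)))
  →2  add(S(add(SSZ, Z)), mul(SZ, add(SSSZ, Z)))
  →3  S(add(add(SSZ, Z), mul(SZ, add(SSSZ, Z))))
  →4  S(add(S(add(SZ, Z)), mul(SZ, add(SSSZ, Z))))
  →5  S(S(add(add(SZ, Z), mul(SZ, add(SSSZ, Z)))))
  →6  S(S(add(S(add(Z, Z)), mul(SZ, add(SSSZ, Z)))))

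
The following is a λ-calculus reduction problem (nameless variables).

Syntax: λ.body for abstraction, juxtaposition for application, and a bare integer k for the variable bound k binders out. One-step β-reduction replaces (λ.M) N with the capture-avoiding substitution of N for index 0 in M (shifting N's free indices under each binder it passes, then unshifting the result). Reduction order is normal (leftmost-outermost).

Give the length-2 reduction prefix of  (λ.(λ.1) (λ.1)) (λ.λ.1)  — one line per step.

  start: (λ.(λ.1) (λ.1)) (λ.λ.1)
  [1] (λ.λ.λ.1) (λ.λ.λ.1)
  [2] λ.λ.1

Answer: after 2 steps: λ.λ.1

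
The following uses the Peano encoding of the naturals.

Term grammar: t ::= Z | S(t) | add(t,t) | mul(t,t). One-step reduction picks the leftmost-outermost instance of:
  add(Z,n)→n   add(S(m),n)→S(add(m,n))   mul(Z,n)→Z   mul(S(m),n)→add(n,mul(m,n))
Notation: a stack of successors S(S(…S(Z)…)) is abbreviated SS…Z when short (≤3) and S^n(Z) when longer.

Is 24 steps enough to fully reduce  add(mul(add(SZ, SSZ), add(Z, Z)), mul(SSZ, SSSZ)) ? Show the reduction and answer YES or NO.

  start: add(mul(add(SZ, SSZ), add(Z, Z)), mul(SSZ, SSSZ))
  [1] add(mul(S(add(Z, SSZ)), add(Z, Z)), mul(SSZ, SSSZ))
  [2] add(add(add(Z, Z), mul(add(Z, SSZ), add(Z, Z))), mul(SSZ, SSSZ))
  [3] add(add(Z, mul(add(Z, SSZ), add(Z, Z))), mul(SSZ, SSSZ))
  [4] add(mul(add(Z, SSZ), add(Z, Z)), mul(SSZ, SSSZ))
  [5] add(mul(SSZ, add(Z, Z)), mul(SSZ, SSSZ))
  [6] add(add(add(Z, Z), mul(SZ, add(Z, Z))), mul(SSZ, SSSZ))
  [7] add(add(Z, mul(SZ, add(Z, Z))), mul(SSZ, SSSZ))
  [8] add(mul(SZ, add(Z, Z)), mul(SSZ, SSSZ))
  [9] add(add(add(Z, Z), mul(Z, add(Z, Z))), mul(SSZ, SSSZ))
  [10] add(add(Z, mul(Z, add(Z, Z))), mul(SSZ, SSSZ))
  [11] add(mul(Z, add(Z, Z)), mul(SSZ, SSSZ))
  [12] add(Z, mul(SSZ, SSSZ))
  [13] mul(SSZ, SSSZ)
  [14] add(SSSZ, mul(SZ, SSSZ))
  [15] S(add(SSZ, mul(SZ, SSSZ)))
  [16] S(S(add(SZ, mul(SZ, SSSZ))))
  [17] S(S(S(add(Z, mul(SZ, SSSZ)))))
  [18] S(S(S(mul(SZ, SSSZ))))
  [19] S(S(S(add(SSSZ, mul(Z, SSSZ)))))
  [20] S(S(S(S(add(SSZ, mul(Z, SSSZ))))))
  [21] S(S(S(S(S(add(SZ, mul(Z, SSSZ)))))))
  [22] S(S(S(S(S(S(add(Z, mul(Z, SSSZ))))))))
  [23] S(S(S(S(S(S(mul(Z, SSSZ)))))))
  [24] S^6(Z)

Answer: YES — reaches normal form S^6(Z) in 24 ≤ 24 steps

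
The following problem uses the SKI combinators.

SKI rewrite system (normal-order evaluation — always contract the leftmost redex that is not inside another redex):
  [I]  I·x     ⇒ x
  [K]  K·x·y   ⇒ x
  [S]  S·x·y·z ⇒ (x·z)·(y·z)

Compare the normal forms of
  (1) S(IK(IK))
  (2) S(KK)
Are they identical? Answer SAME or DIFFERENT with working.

Answer: SAME — A ⇓ S(KK), B ⇓ S(KK)

Reduction:
Term A:
  start: S(IK(IK))
  →1  S(K(IK))
  →2  S(KK)

Term B:
  start: S(KK)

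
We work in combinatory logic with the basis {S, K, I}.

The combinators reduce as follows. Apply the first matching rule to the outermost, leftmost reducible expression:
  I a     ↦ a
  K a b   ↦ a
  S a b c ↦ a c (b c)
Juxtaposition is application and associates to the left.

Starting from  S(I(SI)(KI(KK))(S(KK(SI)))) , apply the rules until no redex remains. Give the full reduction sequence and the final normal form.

Answer: normal form = S(SK(SK))  (in 7 steps)

Reduction:
  start: S(I(SI)(KI(KK))(S(KK(SI))))
  step 1: S(SI(KI(KK))(S(KK(SI))))
  step 2: S(I(S(KK(SI)))(KI(KK)(S(KK(SI)))))
  step 3: S(S(KK(SI))(KI(KK)(S(KK(SI)))))
  step 4: S(SK(KI(KK)(S(KK(SI)))))
  step 5: S(SK(I(S(KK(SI)))))
  step 6: S(SK(S(KK(SI))))
  step 7: S(SK(SK))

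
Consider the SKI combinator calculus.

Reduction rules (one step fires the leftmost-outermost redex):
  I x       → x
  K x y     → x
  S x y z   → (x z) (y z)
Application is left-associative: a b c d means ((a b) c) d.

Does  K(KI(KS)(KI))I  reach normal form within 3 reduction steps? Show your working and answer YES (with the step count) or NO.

  start: K(KI(KS)(KI))I
  step 1: KI(KS)(KI)
  step 2: I(KI)
  step 3: KI

Answer: YES — reaches normal form KI in 3 ≤ 3 steps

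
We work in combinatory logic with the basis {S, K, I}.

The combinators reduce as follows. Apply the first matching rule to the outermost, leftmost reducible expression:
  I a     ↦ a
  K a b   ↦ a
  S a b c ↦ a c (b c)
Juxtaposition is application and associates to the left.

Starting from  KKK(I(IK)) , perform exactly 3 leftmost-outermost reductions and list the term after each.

  start: KKK(I(IK))
  [1] K(I(IK))
  [2] K(IK)
  [3] KK

Answer: after 3 steps: KK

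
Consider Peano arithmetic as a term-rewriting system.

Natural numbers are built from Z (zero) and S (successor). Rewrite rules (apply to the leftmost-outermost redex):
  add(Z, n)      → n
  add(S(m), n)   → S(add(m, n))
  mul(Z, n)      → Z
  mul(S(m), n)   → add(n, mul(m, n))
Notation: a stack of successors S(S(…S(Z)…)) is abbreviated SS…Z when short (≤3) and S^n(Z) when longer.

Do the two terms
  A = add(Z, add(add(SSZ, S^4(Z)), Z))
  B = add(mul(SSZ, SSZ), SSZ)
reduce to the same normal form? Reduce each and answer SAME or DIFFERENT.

Term A:
  start: add(Z, add(add(SSZ, S^4(Z)), Z))
  →1  add(add(SSZ, S^4(Z)), Z)
  →2  add(S(add(SZ, S^4(Z))), Z)
  →3  S(add(add(SZ, S^4(Z)), Z))
  →4  S(add(S(add(Z, S^4(Z))), Z))
  →5  S(S(add(add(Z, S^4(Z)), Z)))
  →6  S(S(add(S^4(Z), Z)))
  →7  S(S(S(add(SSSZ, Z))))
  →8  S(S(S(S(add(SSZ, Z)))))
  →9  S(S(S(S(S(add(SZ, Z))))))
  →10  S(S(S(S(S(S(add(Z, Z)))))))
  →11  S^6(Z)

Term B:
  start: add(mul(SSZ, SSZ), SSZ)
  →1  add(add(SSZ, mul(SZ, SSZ)), SSZ)
  →2  add(S(add(SZ, mul(SZ, SSZ))), SSZ)
  →3  S(add(add(SZ, mul(SZ, SSZ)), SSZ))
  →4  S(add(S(add(Z, mul(SZ, SSZ))), SSZ))
  →5  S(S(add(add(Z, mul(SZ, SSZ)), SSZ)))
  →6  S(S(add(mul(SZ, SSZ), SSZ)))
  →7  S(S(add(add(SSZ, mul(Z, SSZ)), SSZ)))
  →8  S(S(add(S(add(SZ, mul(Z, SSZ))), SSZ)))
  →9  S(S(S(add(add(SZ, mul(Z, SSZ)), SSZ))))
  →10  S(S(S(add(S(add(Z, mul(Z, SSZ))), SSZ))))
  →11  S(S(S(S(add(add(Z, mul(Z, SSZ)), SSZ)))))
  →12  S(S(S(S(add(mul(Z, SSZ), SSZ)))))
  →13  S(S(S(S(add(Z, SSZ)))))
  →14  S^6(Z)

Answer: SAME — A ⇓ S^6(Z), B ⇓ S^6(Z)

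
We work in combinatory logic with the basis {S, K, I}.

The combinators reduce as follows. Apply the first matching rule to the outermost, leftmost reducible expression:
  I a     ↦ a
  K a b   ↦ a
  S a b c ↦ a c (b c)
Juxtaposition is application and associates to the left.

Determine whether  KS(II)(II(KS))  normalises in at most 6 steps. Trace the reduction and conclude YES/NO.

  start: KS(II)(II(KS))
  →1  S(II(KS))
  →2  S(I(KS))
  →3  S(KS)

Answer: YES — reaches normal form S(KS) in 3 ≤ 6 steps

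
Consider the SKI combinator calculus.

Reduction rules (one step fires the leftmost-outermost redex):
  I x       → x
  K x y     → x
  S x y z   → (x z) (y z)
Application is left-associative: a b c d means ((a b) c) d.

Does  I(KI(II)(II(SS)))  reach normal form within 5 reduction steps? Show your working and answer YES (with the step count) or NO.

Answer: YES — reaches normal form SS in 5 ≤ 5 steps

Reduction:
  start: I(KI(II)(II(SS)))
  step 1: KI(II)(II(SS))
  step 2: I(II(SS))
  step 3: II(SS)
  step 4: I(SS)
  step 5: SS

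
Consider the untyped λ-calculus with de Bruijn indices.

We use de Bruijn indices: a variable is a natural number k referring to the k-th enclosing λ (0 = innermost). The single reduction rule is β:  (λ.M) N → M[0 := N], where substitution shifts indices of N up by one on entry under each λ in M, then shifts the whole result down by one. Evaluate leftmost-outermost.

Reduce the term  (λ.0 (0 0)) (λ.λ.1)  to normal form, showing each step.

Answer: normal form = λ.λ.λ.λ.1  (in 3 steps)

Reduction:
  start: (λ.0 (0 0)) (λ.λ.1)
  →1  (λ.λ.1) ((λ.λ.1) (λ.λ.1))
  →2  λ.(λ.λ.1) (λ.λ.1)
  →3  λ.λ.λ.λ.1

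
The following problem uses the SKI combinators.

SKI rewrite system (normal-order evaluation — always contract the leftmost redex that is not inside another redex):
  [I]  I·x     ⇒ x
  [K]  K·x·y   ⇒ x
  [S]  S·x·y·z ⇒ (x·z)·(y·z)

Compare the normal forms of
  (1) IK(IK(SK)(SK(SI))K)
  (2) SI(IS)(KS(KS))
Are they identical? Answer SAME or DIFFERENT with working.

Term A:
  start: IK(IK(SK)(SK(SI))K)
  [1] K(IK(SK)(SK(SI))K)
  [2] K(K(SK)(SK(SI))K)
  [3] K(SKK)

Term B:
  start: SI(IS)(KS(KS))
  [1] I(KS(KS))(IS(KS(KS)))
  [2] KS(KS)(IS(KS(KS)))
  [3] S(IS(KS(KS)))
  [4] S(S(KS(KS)))
  [5] S(SS)

Answer: DIFFERENT — A ⇓ K(SKK), B ⇓ S(SS)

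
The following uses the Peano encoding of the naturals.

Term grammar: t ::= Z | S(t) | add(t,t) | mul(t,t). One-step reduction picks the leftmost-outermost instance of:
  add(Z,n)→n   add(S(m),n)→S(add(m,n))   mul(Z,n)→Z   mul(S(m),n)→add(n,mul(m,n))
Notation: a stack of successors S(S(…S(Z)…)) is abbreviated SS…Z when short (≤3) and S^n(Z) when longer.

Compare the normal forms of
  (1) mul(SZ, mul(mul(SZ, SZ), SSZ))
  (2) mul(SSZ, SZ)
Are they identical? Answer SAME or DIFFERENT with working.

Term A:
  start: mul(SZ, mul(mul(SZ, SZ), SSZ))
  [1] add(mul(mul(SZ, SZ), SSZ), mul(Z, mul(mul(SZ, SZ), SSZ)))
  [2] add(mul(add(SZ, mul(Z, SZ)), SSZ), mul(Z, mul(mul(SZ, SZ), SSZ)))
  [3] add(mul(S(add(Z, mul(Z, SZ))), SSZ), mul(Z, mul(mul(SZ, SZ), SSZ)))
  [4] add(add(SSZ, mul(add(Z, mul(Z, SZ)), SSZ)), mul(Z, mul(mul(SZ, SZ), SSZ)))
  [5] add(S(add(SZ, mul(add(Z, mul(Z, SZ)), SSZ))), mul(Z, mul(mul(SZ, SZ), SSZ)))
  [6] S(add(add(SZ, mul(add(Z, mul(Z, SZ)), SSZ)), mul(Z, mul(mul(SZ, SZ), SSZ))))
  [7] S(add(S(add(Z, mul(add(Z, mul(Z, SZ)), SSZ))), mul(Z, mul(mul(SZ, SZ), SSZ))))
  [8] S(S(add(add(Z, mul(add(Z, mul(Z, SZ)), SSZ)), mul(Z, mul(mul(SZ, SZ), SSZ)))))
  [9] S(S(add(mul(add(Z, mul(Z, SZ)), SSZ), mul(Z, mul(mul(SZ, SZ), SSZ)))))
  [10] S(S(add(mul(mul(Z, SZ), SSZ), mul(Z, mul(mul(SZ, SZ), SSZ)))))
  [11] S(S(add(mul(Z, SSZ), mul(Z, mul(mul(SZ, SZ), SSZ)))))
  [12] S(S(add(Z, mul(Z, mul(mul(SZ, SZ), SSZ)))))
  [13] S(S(mul(Z, mul(mul(SZ, SZ), SSZ))))
  [14] SSZ

Term B:
  start: mul(SSZ, SZ)
  [1] add(SZ, mul(SZ, SZ))
  [2] S(add(Z, mul(SZ, SZ)))
  [3] S(mul(SZ, SZ))
  [4] S(add(SZ, mul(Z, SZ)))
  [5] S(S(add(Z, mul(Z, SZ))))
  [6] S(S(mul(Z, SZ)))
  [7] SSZ

Answer: SAME — A ⇓ SSZ, B ⇓ SSZ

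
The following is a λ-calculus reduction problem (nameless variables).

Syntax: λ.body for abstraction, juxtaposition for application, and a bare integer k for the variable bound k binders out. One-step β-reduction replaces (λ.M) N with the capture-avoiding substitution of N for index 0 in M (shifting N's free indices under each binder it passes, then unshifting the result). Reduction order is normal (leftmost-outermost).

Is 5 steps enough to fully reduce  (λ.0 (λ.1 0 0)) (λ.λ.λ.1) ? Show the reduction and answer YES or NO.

Answer: YES — reaches normal form λ.λ.1 in 2 ≤ 5 steps

Reduction:
  start: (λ.0 (λ.1 0 0)) (λ.λ.λ.1)
  →1  (λ.λ.λ.1) (λ.(λ.λ.λ.1) 0 0)
  →2  λ.λ.1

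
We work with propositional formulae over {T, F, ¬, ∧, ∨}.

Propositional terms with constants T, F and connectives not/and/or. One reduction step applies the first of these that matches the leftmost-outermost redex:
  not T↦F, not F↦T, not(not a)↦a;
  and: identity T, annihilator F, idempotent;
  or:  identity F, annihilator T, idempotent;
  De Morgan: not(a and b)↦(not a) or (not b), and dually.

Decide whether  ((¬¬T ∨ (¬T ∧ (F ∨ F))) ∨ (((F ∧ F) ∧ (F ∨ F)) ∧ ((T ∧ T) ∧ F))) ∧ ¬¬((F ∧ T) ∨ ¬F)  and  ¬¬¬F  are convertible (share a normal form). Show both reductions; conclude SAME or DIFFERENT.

Term A:
  start: ((¬¬T ∨ (¬T ∧ (F ∨ F))) ∨ (((F ∧ F) ∧ (F ∨ F)) ∧ ((T ∧ T) ∧ F))) ∧ ¬¬((F ∧ T) ∨ ¬F)
  →1  ((T ∨ (¬T ∧ (F ∨ F))) ∨ (((F ∧ F) ∧ (F ∨ F)) ∧ ((T ∧ T) ∧ F))) ∧ ¬¬((F ∧ T) ∨ ¬F)
  →2  (T ∨ (((F ∧ F) ∧ (F ∨ F)) ∧ ((T ∧ T) ∧ F))) ∧ ¬¬((F ∧ T) ∨ ¬F)
  →3  T ∧ ¬¬((F ∧ T) ∨ ¬F)
  →4  ¬¬((F ∧ T) ∨ ¬F)
  →5  (F ∧ T) ∨ ¬F
  →6  F ∨ ¬F
  →7  ¬F
  →8  T

Term B:
  start: ¬¬¬F
  →1  ¬F
  →2  T

Answer: SAME — A ⇓ T, B ⇓ T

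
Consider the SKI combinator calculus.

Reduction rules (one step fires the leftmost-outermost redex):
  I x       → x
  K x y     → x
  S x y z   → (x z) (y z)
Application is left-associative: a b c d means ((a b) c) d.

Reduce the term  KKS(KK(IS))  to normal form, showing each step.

Answer: normal form = KK  (in 2 steps)

Reduction:
  start: KKS(KK(IS))
  step 1: K(KK(IS))
  step 2: KK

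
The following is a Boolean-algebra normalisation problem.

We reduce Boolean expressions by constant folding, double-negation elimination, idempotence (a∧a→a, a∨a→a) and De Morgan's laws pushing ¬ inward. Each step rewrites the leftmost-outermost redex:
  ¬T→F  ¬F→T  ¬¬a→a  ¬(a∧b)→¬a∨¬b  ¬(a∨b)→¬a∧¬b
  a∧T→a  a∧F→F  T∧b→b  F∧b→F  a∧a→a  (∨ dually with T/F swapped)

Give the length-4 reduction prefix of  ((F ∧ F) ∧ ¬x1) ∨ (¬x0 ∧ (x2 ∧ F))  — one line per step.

Answer: after 4 steps: ¬x0 ∧ F

Derivation:
  start: ((F ∧ F) ∧ ¬x1) ∨ (¬x0 ∧ (x2 ∧ F))
  step 1: (F ∧ ¬x1) ∨ (¬x0 ∧ (x2 ∧ F))
  step 2: F ∨ (¬x0 ∧ (x2 ∧ F))
  step 3: ¬x0 ∧ (x2 ∧ F)
  step 4: ¬x0 ∧ F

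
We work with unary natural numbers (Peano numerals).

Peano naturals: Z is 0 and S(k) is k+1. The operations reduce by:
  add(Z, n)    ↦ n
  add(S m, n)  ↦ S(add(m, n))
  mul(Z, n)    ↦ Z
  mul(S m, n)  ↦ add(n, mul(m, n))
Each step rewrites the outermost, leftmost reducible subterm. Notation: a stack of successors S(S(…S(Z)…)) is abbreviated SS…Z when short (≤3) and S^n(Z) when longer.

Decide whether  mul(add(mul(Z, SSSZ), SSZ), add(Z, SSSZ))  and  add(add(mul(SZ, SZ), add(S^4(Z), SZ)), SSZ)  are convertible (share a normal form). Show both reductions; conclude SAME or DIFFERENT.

Term A:
  start: mul(add(mul(Z, SSSZ), SSZ), add(Z, SSSZ))
  step 1: mul(add(Z, SSZ), add(Z, SSSZ))
  step 2: mul(SSZ, add(Z, SSSZ))
  step 3: add(add(Z, SSSZ), mul(SZ, add(Z, SSSZ)))
  step 4: add(SSSZ, mul(SZ, add(Z, SSSZ)))
  step 5: S(add(SSZ, mul(SZ, add(Z, SSSZ))))
  step 6: S(S(add(SZ, mul(SZ, add(Z, SSSZ)))))
  step 7: S(S(S(add(Z, mul(SZ, add(Z, SSSZ))))))
  step 8: S(S(S(mul(SZ, add(Z, SSSZ)))))
  step 9: S(S(S(add(add(Z, SSSZ), mul(Z, add(Z, SSSZ))))))
  step 10: S(S(S(add(SSSZ, mul(Z, add(Z, SSSZ))))))
  step 11: S(S(S(S(add(SSZ, mul(Z, add(Z, SSSZ)))))))
  step 12: S(S(S(S(S(add(SZ, mul(Z, add(Z, SSSZ))))))))
  step 13: S(S(S(S(S(S(add(Z, mul(Z, add(Z, SSSZ)))))))))
  step 14: S(S(S(S(S(S(mul(Z, add(Z, SSSZ))))))))
  step 15: S^6(Z)

Term B:
  start: add(add(mul(SZ, SZ), add(S^4(Z), SZ)), SSZ)
  step 1: add(add(add(SZ, mul(Z, SZ)), add(S^4(Z), SZ)), SSZ)
  step 2: add(add(S(add(Z, mul(Z, SZ))), add(S^4(Z), SZ)), SSZ)
  step 3: add(S(add(add(Z, mul(Z, SZ)), add(S^4(Z), SZ))), SSZ)
  step 4: S(add(add(add(Z, mul(Z, SZ)), add(S^4(Z), SZ)), SSZ))
  step 5: S(add(add(mul(Z, SZ), add(S^4(Z), SZ)), SSZ))
  step 6: S(add(add(Z, add(S^4(Z), SZ)), SSZ))
  step 7: S(add(add(S^4(Z), SZ), SSZ))
  step 8: S(add(S(add(SSSZ, SZ)), SSZ))
  step 9: S(S(add(add(SSSZ, SZ), SSZ)))
  step 10: S(S(add(S(add(SSZ, SZ)), SSZ)))
  step 11: S(S(S(add(add(SSZ, SZ), SSZ))))
  step 12: S(S(S(add(S(add(SZ, SZ)), SSZ))))
  step 13: S(S(S(S(add(add(SZ, SZ), SSZ)))))
  step 14: S(S(S(S(add(S(add(Z, SZ)), SSZ)))))
  step 15: S(S(S(S(S(add(add(Z, SZ), SSZ))))))
  step 16: S(S(S(S(S(add(SZ, SSZ))))))
  step 17: S(S(S(S(S(S(add(Z, SSZ)))))))
  step 18: S^8(Z)

Answer: DIFFERENT — A ⇓ S^6(Z), B ⇓ S^8(Z)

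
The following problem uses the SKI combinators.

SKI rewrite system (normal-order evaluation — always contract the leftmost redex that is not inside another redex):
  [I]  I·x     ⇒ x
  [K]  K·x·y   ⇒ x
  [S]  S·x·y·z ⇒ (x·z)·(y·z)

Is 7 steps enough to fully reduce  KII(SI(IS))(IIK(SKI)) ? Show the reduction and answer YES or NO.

Answer: YES — reaches normal form SKI in 7 ≤ 7 steps

Reduction:
  start: KII(SI(IS))(IIK(SKI))
  [1] I(SI(IS))(IIK(SKI))
  [2] SI(IS)(IIK(SKI))
  [3] I(IIK(SKI))(IS(IIK(SKI)))
  [4] IIK(SKI)(IS(IIK(SKI)))
  [5] IK(SKI)(IS(IIK(SKI)))
  [6] K(SKI)(IS(IIK(SKI)))
  [7] SKI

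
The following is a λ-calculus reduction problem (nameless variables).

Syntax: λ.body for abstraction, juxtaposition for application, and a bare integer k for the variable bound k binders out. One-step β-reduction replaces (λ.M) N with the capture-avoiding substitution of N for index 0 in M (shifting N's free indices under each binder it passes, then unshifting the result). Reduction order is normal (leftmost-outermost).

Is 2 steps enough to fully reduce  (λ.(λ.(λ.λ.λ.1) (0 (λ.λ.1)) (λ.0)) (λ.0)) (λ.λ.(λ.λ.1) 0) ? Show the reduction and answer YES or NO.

  start: (λ.(λ.(λ.λ.λ.1) (0 (λ.λ.1)) (λ.0)) (λ.0)) (λ.λ.(λ.λ.1) 0)
  →1  (λ.(λ.λ.λ.1) (0 (λ.λ.1)) (λ.0)) (λ.0)
  →2  (λ.λ.λ.1) ((λ.0) (λ.λ.1)) (λ.0)

Answer: NO — after 2 steps the term is (λ.λ.λ.1) ((λ.0) (λ.λ.1)) (λ.0), not yet normal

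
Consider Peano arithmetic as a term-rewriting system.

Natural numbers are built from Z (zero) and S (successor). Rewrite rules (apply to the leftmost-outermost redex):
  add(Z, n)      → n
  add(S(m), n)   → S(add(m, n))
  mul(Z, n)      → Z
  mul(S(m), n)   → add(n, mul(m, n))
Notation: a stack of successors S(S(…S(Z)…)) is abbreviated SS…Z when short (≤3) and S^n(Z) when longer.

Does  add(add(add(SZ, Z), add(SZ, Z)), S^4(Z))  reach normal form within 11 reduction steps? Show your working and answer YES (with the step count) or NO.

  start: add(add(add(SZ, Z), add(SZ, Z)), S^4(Z))
  [1] add(add(S(add(Z, Z)), add(SZ, Z)), S^4(Z))
  [2] add(S(add(add(Z, Z), add(SZ, Z))), S^4(Z))
  [3] S(add(add(add(Z, Z), add(SZ, Z)), S^4(Z)))
  [4] S(add(add(Z, add(SZ, Z)), S^4(Z)))
  [5] S(add(add(SZ, Z), S^4(Z)))
  [6] S(add(S(add(Z, Z)), S^4(Z)))
  [7] S(S(add(add(Z, Z), S^4(Z))))
  [8] S(S(add(Z, S^4(Z))))
  [9] S^6(Z)

Answer: YES — reaches normal form S^6(Z) in 9 ≤ 11 steps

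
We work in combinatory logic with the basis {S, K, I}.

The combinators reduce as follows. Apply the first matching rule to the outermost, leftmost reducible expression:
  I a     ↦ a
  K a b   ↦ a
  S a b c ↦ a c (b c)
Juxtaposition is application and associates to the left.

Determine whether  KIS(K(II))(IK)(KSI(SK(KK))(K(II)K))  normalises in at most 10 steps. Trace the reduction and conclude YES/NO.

  start: KIS(K(II))(IK)(KSI(SK(KK))(K(II)K))
  →1  I(K(II))(IK)(KSI(SK(KK))(K(II)K))
  →2  K(II)(IK)(KSI(SK(KK))(K(II)K))
  →3  II(KSI(SK(KK))(K(II)K))
  →4  I(KSI(SK(KK))(K(II)K))
  →5  KSI(SK(KK))(K(II)K)
  →6  S(SK(KK))(K(II)K)
  →7  S(SK(KK))(II)
  →8  S(SK(KK))I

Answer: YES — reaches normal form S(SK(KK))I in 8 ≤ 10 steps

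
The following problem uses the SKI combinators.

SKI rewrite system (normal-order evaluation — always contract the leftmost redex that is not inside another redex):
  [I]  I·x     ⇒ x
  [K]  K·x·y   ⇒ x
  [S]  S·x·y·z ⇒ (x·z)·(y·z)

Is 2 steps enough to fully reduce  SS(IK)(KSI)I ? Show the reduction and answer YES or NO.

Answer: NO — after 2 steps the term is KSII(IK(KSI)I), not yet normal

Derivation:
  start: SS(IK)(KSI)I
  [1] S(KSI)(IK(KSI))I
  [2] KSII(IK(KSI)I)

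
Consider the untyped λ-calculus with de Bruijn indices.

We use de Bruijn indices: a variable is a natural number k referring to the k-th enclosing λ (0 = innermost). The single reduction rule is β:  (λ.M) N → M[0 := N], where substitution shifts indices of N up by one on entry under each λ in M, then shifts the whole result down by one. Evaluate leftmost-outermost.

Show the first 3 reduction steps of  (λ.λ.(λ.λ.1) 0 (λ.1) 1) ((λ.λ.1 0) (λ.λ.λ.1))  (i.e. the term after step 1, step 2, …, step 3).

Answer: after 3 steps: λ.0 ((λ.λ.1 0) (λ.λ.λ.1))

Working:
  start: (λ.λ.(λ.λ.1) 0 (λ.1) 1) ((λ.λ.1 0) (λ.λ.λ.1))
  step 1: λ.(λ.λ.1) 0 (λ.1) ((λ.λ.1 0) (λ.λ.λ.1))
  step 2: λ.(λ.1) (λ.1) ((λ.λ.1 0) (λ.λ.λ.1))
  step 3: λ.0 ((λ.λ.1 0) (λ.λ.λ.1))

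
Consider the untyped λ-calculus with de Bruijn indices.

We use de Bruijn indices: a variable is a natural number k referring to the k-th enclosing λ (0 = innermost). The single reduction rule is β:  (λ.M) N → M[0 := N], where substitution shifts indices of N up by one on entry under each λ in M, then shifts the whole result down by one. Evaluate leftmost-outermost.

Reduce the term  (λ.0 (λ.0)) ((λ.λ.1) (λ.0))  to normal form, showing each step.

Answer: normal form = λ.0  (in 3 steps)

Reduction:
  start: (λ.0 (λ.0)) ((λ.λ.1) (λ.0))
  →1  (λ.λ.1) (λ.0) (λ.0)
  →2  (λ.λ.0) (λ.0)
  →3  λ.0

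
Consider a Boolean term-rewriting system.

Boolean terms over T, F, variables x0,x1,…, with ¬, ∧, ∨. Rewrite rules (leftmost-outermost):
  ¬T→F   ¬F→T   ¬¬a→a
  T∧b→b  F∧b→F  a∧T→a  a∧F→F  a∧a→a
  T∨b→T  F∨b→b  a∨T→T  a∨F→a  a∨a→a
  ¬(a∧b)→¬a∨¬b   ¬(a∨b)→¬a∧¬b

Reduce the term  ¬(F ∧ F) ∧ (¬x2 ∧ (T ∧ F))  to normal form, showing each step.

Answer: normal form = F  (in 6 steps)

Reduction:
  start: ¬(F ∧ F) ∧ (¬x2 ∧ (T ∧ F))
  [1] (¬F ∨ ¬F) ∧ (¬x2 ∧ (T ∧ F))
  [2] ¬F ∧ (¬x2 ∧ (T ∧ F))
  [3] T ∧ (¬x2 ∧ (T ∧ F))
  [4] ¬x2 ∧ (T ∧ F)
  [5] ¬x2 ∧ F
  [6] F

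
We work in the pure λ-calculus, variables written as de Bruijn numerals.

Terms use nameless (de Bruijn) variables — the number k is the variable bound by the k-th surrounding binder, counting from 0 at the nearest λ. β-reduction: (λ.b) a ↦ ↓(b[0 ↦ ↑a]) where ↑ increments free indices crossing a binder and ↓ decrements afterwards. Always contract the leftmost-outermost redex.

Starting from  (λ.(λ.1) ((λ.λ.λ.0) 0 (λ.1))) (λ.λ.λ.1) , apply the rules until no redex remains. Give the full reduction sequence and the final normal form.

Answer: normal form = λ.λ.λ.1  (in 2 steps)

Working:
  start: (λ.(λ.1) ((λ.λ.λ.0) 0 (λ.1))) (λ.λ.λ.1)
  [1] (λ.λ.λ.λ.1) ((λ.λ.λ.0) (λ.λ.λ.1) (λ.λ.λ.λ.1))
  [2] λ.λ.λ.1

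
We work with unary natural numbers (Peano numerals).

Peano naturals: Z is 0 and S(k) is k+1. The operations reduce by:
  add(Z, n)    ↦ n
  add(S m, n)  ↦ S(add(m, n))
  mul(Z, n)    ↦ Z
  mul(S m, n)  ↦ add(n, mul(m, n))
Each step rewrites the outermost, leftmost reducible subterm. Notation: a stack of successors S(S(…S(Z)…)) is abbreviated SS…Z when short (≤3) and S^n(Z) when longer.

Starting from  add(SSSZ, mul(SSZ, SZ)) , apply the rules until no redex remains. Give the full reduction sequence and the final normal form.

Answer: normal form = S^5(Z)  (in 11 steps)

Reduction:
  start: add(SSSZ, mul(SSZ, SZ))
  →1  S(add(SSZ, mul(SSZ, SZ)))
  →2  S(S(add(SZ, mul(SSZ, SZ))))
  →3  S(S(S(add(Z, mul(SSZ, SZ)))))
  →4  S(S(S(mul(SSZ, SZ))))
  →5  S(S(S(add(SZ, mul(SZ, SZ)))))
  →6  S(S(S(S(add(Z, mul(SZ, SZ))))))
  →7  S(S(S(S(mul(SZ, SZ)))))
  →8  S(S(S(S(add(SZ, mul(Z, SZ))))))
  →9  S(S(S(S(S(add(Z, mul(Z, SZ)))))))
  →10  S(S(S(S(S(mul(Z, SZ))))))
  →11  S^5(Z)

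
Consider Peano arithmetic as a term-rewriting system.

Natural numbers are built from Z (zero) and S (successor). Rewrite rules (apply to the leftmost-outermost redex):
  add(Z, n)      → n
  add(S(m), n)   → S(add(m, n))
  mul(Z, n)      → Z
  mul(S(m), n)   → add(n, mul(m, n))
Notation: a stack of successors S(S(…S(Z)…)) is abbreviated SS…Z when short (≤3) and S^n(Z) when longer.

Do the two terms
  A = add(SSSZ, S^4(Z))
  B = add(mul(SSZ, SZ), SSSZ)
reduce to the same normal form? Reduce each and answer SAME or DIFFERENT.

Term A:
  start: add(SSSZ, S^4(Z))
  [1] S(add(SSZ, S^4(Z)))
  [2] S(S(add(SZ, S^4(Z))))
  [3] S(S(S(add(Z, S^4(Z)))))
  [4] S^7(Z)

Term B:
  start: add(mul(SSZ, SZ), SSSZ)
  [1] add(add(SZ, mul(SZ, SZ)), SSSZ)
  [2] add(S(add(Z, mul(SZ, SZ))), SSSZ)
  [3] S(add(add(Z, mul(SZ, SZ)), SSSZ))
  [4] S(add(mul(SZ, SZ), SSSZ))
  [5] S(add(add(SZ, mul(Z, SZ)), SSSZ))
  [6] S(add(S(add(Z, mul(Z, SZ))), SSSZ))
  [7] S(S(add(add(Z, mul(Z, SZ)), SSSZ)))
  [8] S(S(add(mul(Z, SZ), SSSZ)))
  [9] S(S(add(Z, SSSZ)))
  [10] S^5(Z)

Answer: DIFFERENT — A ⇓ S^7(Z), B ⇓ S^5(Z)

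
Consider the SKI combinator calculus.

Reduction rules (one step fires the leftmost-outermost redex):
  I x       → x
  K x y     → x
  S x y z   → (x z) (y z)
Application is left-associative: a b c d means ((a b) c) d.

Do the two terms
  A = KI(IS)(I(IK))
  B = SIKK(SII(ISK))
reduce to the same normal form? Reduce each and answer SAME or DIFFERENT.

Answer: DIFFERENT — A ⇓ K, B ⇓ KK

Reduction:
Term A:
  start: KI(IS)(I(IK))
  [1] I(I(IK))
  [2] I(IK)
  [3] IK
  [4] K

Term B:
  start: SIKK(SII(ISK))
  [1] IK(KK)(SII(ISK))
  [2] K(KK)(SII(ISK))
  [3] KK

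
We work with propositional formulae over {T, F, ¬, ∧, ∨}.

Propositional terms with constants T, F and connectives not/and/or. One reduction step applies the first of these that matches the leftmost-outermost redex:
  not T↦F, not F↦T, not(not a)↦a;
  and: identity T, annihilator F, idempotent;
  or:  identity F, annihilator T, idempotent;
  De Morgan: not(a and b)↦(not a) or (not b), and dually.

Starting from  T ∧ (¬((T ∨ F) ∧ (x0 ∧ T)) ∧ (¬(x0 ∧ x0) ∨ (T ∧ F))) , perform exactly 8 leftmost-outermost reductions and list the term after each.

Answer: after 8 steps: (¬x0 ∨ F) ∧ (¬(x0 ∧ x0) ∨ (T ∧ F))

Working:
  start: T ∧ (¬((T ∨ F) ∧ (x0 ∧ T)) ∧ (¬(x0 ∧ x0) ∨ (T ∧ F)))
  [1] ¬((T ∨ F) ∧ (x0 ∧ T)) ∧ (¬(x0 ∧ x0) ∨ (T ∧ F))
  [2] (¬(T ∨ F) ∨ ¬(x0 ∧ T)) ∧ (¬(x0 ∧ x0) ∨ (T ∧ F))
  [3] ((¬T ∧ ¬F) ∨ ¬(x0 ∧ T)) ∧ (¬(x0 ∧ x0) ∨ (T ∧ F))
  [4] ((F ∧ ¬F) ∨ ¬(x0 ∧ T)) ∧ (¬(x0 ∧ x0) ∨ (T ∧ F))
  [5] (F ∨ ¬(x0 ∧ T)) ∧ (¬(x0 ∧ x0) ∨ (T ∧ F))
  [6] ¬(x0 ∧ T) ∧ (¬(x0 ∧ x0) ∨ (T ∧ F))
  [7] (¬x0 ∨ ¬T) ∧ (¬(x0 ∧ x0) ∨ (T ∧ F))
  [8] (¬x0 ∨ F) ∧ (¬(x0 ∧ x0) ∨ (T ∧ F))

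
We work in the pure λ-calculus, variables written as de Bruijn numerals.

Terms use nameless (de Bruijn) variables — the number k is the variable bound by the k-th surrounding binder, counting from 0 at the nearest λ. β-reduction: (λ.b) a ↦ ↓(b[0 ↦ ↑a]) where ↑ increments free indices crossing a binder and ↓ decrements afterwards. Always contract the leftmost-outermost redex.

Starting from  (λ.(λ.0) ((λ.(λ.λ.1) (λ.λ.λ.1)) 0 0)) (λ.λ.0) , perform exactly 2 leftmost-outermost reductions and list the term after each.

Answer: after 2 steps: (λ.(λ.λ.1) (λ.λ.λ.1)) (λ.λ.0) (λ.λ.0)

Reduction:
  start: (λ.(λ.0) ((λ.(λ.λ.1) (λ.λ.λ.1)) 0 0)) (λ.λ.0)
  →1  (λ.0) ((λ.(λ.λ.1) (λ.λ.λ.1)) (λ.λ.0) (λ.λ.0))
  →2  (λ.(λ.λ.1) (λ.λ.λ.1)) (λ.λ.0) (λ.λ.0)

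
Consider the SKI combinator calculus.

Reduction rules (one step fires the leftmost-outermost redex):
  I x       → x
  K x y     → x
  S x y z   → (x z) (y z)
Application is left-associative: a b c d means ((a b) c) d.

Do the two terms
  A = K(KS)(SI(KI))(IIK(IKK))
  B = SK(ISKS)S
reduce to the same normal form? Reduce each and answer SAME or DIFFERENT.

Term A:
  start: K(KS)(SI(KI))(IIK(IKK))
  step 1: KS(IIK(IKK))
  step 2: S

Term B:
  start: SK(ISKS)S
  step 1: KS(ISKSS)
  step 2: S

Answer: SAME — A ⇓ S, B ⇓ S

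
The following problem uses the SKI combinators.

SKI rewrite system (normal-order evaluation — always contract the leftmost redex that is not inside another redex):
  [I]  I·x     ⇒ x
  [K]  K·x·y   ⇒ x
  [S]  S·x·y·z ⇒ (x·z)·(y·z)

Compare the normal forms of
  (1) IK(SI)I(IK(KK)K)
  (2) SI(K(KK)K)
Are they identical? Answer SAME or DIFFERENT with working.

Term A:
  start: IK(SI)I(IK(KK)K)
  →1  K(SI)I(IK(KK)K)
  →2  SI(IK(KK)K)
  →3  SI(K(KK)K)
  →4  SI(KK)

Term B:
  start: SI(K(KK)K)
  →1  SI(KK)

Answer: SAME — A ⇓ SI(KK), B ⇓ SI(KK)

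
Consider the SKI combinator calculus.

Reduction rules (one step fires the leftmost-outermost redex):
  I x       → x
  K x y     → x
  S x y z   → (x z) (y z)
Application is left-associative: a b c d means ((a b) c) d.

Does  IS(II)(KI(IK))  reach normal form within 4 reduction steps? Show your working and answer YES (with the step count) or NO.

Answer: YES — reaches normal form SII in 3 ≤ 4 steps

Derivation:
  start: IS(II)(KI(IK))
  step 1: S(II)(KI(IK))
  step 2: SI(KI(IK))
  step 3: SII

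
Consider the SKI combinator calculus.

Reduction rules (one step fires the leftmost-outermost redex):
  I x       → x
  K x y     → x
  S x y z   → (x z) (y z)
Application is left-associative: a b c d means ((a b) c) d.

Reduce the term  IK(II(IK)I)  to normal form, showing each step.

Answer: normal form = K(KI)  (in 4 steps)

Working:
  start: IK(II(IK)I)
  step 1: K(II(IK)I)
  step 2: K(I(IK)I)
  step 3: K(IKI)
  step 4: K(KI)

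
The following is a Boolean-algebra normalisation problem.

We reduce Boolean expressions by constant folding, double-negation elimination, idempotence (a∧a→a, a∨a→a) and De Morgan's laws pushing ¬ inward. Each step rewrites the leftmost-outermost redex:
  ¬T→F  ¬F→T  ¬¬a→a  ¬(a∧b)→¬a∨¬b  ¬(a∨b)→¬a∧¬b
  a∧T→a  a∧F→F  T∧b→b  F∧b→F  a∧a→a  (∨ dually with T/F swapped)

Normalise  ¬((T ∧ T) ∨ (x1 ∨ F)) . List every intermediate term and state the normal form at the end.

Answer: normal form = F  (in 5 steps)

Derivation:
  start: ¬((T ∧ T) ∨ (x1 ∨ F))
  [1] ¬(T ∧ T) ∧ ¬(x1 ∨ F)
  [2] (¬T ∨ ¬T) ∧ ¬(x1 ∨ F)
  [3] ¬T ∧ ¬(x1 ∨ F)
  [4] F ∧ ¬(x1 ∨ F)
  [5] F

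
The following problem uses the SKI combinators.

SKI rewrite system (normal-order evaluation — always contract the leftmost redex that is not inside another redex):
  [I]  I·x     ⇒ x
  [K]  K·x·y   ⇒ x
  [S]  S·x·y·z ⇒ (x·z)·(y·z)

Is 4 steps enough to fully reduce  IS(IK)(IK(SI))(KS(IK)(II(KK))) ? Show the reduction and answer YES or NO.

Answer: NO — after 4 steps the term is KS(IK)(II(KK)), not yet normal

Working:
  start: IS(IK)(IK(SI))(KS(IK)(II(KK)))
  [1] S(IK)(IK(SI))(KS(IK)(II(KK)))
  [2] IK(KS(IK)(II(KK)))(IK(SI)(KS(IK)(II(KK))))
  [3] K(KS(IK)(II(KK)))(IK(SI)(KS(IK)(II(KK))))
  [4] KS(IK)(II(KK))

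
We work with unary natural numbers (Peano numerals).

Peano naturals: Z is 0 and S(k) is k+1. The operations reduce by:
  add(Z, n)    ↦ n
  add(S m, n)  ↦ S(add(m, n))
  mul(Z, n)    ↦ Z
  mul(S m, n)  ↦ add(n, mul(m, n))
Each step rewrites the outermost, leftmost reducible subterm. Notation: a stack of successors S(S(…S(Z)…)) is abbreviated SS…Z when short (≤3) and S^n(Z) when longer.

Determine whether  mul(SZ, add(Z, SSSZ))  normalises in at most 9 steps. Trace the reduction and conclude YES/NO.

Answer: YES — reaches normal form SSSZ in 7 ≤ 9 steps

Reduction:
  start: mul(SZ, add(Z, SSSZ))
  →1  add(add(Z, SSSZ), mul(Z, add(Z, SSSZ)))
  →2  add(SSSZ, mul(Z, add(Z, SSSZ)))
  →3  S(add(SSZ, mul(Z, add(Z, SSSZ))))
  →4  S(S(add(SZ, mul(Z, add(Z, SSSZ)))))
  →5  S(S(S(add(Z, mul(Z, add(Z, SSSZ))))))
  →6  S(S(S(mul(Z, add(Z, SSSZ)))))
  →7  SSSZ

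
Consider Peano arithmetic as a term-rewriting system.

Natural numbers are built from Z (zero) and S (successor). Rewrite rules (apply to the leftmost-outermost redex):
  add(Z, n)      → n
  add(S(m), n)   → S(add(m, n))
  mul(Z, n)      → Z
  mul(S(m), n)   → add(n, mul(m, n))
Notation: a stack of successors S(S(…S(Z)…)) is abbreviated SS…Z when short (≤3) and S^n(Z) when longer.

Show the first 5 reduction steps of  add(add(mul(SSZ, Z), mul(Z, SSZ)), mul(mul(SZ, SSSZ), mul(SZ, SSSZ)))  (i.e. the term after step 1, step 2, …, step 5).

  start: add(add(mul(SSZ, Z), mul(Z, SSZ)), mul(mul(SZ, SSSZ), mul(SZ, SSSZ)))
  →1  add(add(add(Z, mul(SZ, Z)), mul(Z, SSZ)), mul(mul(SZ, SSSZ), mul(SZ, SSSZ)))
  →2  add(add(mul(SZ, Z), mul(Z, SSZ)), mul(mul(SZ, SSSZ), mul(SZ, SSSZ)))
  →3  add(add(add(Z, mul(Z, Z)), mul(Z, SSZ)), mul(mul(SZ, SSSZ), mul(SZ, SSSZ)))
  →4  add(add(mul(Z, Z), mul(Z, SSZ)), mul(mul(SZ, SSSZ), mul(SZ, SSSZ)))
  →5  add(add(Z, mul(Z, SSZ)), mul(mul(SZ, SSSZ), mul(SZ, SSSZ)))

Answer: after 5 steps: add(add(Z, mul(Z, SSZ)), mul(mul(SZ, SSSZ), mul(SZ, SSSZ)))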